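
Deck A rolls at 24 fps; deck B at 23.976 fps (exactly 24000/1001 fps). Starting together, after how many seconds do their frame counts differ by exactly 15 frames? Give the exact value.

625.625 seconds

The gap grows by |24000/1001 − 24| = 24/1001 frames per second.
Time for a 15-frame gap: 15 ÷ (24/1001) = 625.625 s.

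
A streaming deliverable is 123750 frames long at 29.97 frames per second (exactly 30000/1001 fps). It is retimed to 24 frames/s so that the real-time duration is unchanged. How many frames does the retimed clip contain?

Target frames = source frames × (target rate / source rate) = 123750 × (24)/(30000/1001) = 123750 × 1001/1250 = 99099.

99099 frames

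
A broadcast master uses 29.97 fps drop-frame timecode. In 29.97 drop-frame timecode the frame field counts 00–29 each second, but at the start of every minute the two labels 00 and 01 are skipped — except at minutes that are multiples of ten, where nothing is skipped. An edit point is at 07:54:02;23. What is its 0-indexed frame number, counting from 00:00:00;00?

As if non-drop at 30 labels/s: (7 × 3600 + 54 × 60 + 2) × 30 + 23 = 853283.
Minute boundaries passed: 474; those not divisible by 10: 474 − 47 = 427; dropped labels = 2 × 427 = 854.
Actual frame index = 853283 − 854 = 852429.

852429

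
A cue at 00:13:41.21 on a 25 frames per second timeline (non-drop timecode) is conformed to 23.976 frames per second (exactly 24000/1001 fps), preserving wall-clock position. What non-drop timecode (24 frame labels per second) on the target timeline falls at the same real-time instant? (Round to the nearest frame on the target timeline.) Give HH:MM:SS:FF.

00:13:41:00

Source frame index: (0×3600 + 13×60 + 41) × 25 + 21 = 20546.
Real time: 20546 / (25) = 20546/25 s.
Target frame: (20546/25) × (24000/1001) = 19724160/1001 ≈ 19704.456 → 19704.
At 24 labels/s: frame 19704 → 00:13:41:00.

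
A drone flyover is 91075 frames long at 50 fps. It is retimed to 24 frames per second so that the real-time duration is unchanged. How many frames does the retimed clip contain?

Target frames = source frames × (target rate / source rate) = 91075 × (24)/(50) = 91075 × 12/25 = 43716.

43716 frames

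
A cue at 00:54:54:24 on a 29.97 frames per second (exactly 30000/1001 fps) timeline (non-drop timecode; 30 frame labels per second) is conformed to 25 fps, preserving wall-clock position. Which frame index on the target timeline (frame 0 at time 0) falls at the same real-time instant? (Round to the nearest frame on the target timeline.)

frame 82452

Source frame index: (0×3600 + 54×60 + 54) × 30 + 24 = 98844.
Real time: 98844 / (30000/1001) = 8245237/2500 s.
Target frame: (8245237/2500) × (25) = 8245237/100 ≈ 82452.370 → 82452.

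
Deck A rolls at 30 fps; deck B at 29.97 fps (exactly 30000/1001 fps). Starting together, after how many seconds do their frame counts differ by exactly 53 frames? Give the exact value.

53053/30 seconds

The gap grows by |30000/1001 − 30| = 30/1001 frames per second.
Time for a 53-frame gap: 53 ÷ (30/1001) = 53053/30 s.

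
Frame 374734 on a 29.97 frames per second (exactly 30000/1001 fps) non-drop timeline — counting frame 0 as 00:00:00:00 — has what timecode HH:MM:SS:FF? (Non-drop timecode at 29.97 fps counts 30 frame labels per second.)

03:28:11:04

374734 ÷ 30 = 12491 full seconds, remainder 4 frames.
12491 s = 3 h 28 min 11 s.
Timecode: 03:28:11:04.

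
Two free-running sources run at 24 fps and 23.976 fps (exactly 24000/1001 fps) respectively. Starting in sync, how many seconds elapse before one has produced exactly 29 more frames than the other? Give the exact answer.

The gap grows by |24000/1001 − 24| = 24/1001 frames per second.
Time for a 29-frame gap: 29 ÷ (24/1001) = 29029/24 s.

29029/24 seconds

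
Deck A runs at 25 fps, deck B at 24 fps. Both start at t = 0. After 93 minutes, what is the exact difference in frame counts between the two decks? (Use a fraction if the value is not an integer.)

93 min = 5580 s.
A emits 25 × 5580 = 139500 frames; B emits 24 × 5580 = 133920.
Difference = 5580 frames; B is behind A.

5580 frames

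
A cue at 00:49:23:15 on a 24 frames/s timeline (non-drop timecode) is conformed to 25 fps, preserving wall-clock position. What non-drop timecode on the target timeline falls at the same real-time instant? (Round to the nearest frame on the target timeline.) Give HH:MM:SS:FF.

00:49:23:16

Source frame index: (0×3600 + 49×60 + 23) × 24 + 15 = 71127.
Real time: 71127 / (24) = 23709/8 s.
Target frame: (23709/8) × (25) = 592725/8 ≈ 74090.625 → 74091.
At 25 labels/s: frame 74091 → 00:49:23:16.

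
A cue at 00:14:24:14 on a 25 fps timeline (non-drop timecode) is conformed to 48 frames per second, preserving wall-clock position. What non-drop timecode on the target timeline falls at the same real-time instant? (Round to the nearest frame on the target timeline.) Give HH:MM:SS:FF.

Source frame index: (0×3600 + 14×60 + 24) × 25 + 14 = 21614.
Real time: 21614 / (25) = 21614/25 s.
Target frame: (21614/25) × (48) = 1037472/25 ≈ 41498.880 → 41499.
At 48 labels/s: frame 41499 → 00:14:24:27.

00:14:24:27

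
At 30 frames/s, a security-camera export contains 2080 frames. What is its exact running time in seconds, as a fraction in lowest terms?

208/3 seconds

Running time = 2080 ÷ (30) = 2080 × 1/30 = 208/3 s.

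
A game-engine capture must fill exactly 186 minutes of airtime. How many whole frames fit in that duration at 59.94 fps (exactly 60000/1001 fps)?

668931 frames

186 min = 11160 s.
Frames = 11160 × 60000/1001 = 669600000/1001 ≈ 668931.0689.
Complete frames: 668931.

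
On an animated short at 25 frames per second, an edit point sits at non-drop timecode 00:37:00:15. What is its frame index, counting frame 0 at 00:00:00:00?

Total seconds to the label: (0 × 3600 + 37 × 60 + 0) = 2220.
Frame index = 2220 × 25 + 15 = 55515.

frame 55515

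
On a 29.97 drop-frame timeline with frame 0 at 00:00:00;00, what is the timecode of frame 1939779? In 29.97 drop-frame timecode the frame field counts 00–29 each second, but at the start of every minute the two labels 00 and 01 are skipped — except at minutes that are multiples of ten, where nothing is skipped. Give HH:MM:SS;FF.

Each 10-minute DF block holds 10 × 60 × 30 − 9 × 2 = 17982 frames. 1939779 ÷ 17982 → 107 full blocks, remainder 15705.
Within the partial block the first minute is 1800 frames and each further minute 1798, so 8 further minute boundaries passed. Total skipped labels = 18 × 107 + 2 × 8 = 1942.
Non-drop label index = 1939779 + 1942 = 1941721; at 30 labels/s that is 17:58:44:01, i.e. DF 17:58:44;01.

17:58:44;01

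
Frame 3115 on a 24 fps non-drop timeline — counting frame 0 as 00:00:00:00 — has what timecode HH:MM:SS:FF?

00:02:09:19

3115 ÷ 24 = 129 full seconds, remainder 19 frames.
129 s = 0 h 2 min 9 s.
Timecode: 00:02:09:19.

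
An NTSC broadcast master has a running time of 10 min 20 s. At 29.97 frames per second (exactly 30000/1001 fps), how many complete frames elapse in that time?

18581 frames

10 min 20 s = 620 s.
Frames = 620 × 30000/1001 = 18600000/1001 ≈ 18581.4186.
Complete frames: 18581.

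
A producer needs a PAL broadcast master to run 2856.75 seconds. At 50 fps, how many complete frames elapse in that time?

142837 frames

Frames = 2856.75 × 50 = 285675/2 ≈ 142837.5000.
Complete frames: 142837.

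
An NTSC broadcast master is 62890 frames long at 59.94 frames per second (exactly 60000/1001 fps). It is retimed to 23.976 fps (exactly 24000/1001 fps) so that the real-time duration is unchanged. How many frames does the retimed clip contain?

25156 frames

Target frames = source frames × (target rate / source rate) = 62890 × (24000/1001)/(60000/1001) = 62890 × 2/5 = 25156.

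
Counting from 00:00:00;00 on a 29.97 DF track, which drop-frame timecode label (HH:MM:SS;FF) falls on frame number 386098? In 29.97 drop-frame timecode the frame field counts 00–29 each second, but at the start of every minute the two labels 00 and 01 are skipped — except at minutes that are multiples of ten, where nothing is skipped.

Each 10-minute DF block holds 10 × 60 × 30 − 9 × 2 = 17982 frames. 386098 ÷ 17982 → 21 full blocks, remainder 8476.
Within the partial block the first minute is 1800 frames and each further minute 1798, so 4 further minute boundaries passed. Total skipped labels = 18 × 21 + 2 × 4 = 386.
Non-drop label index = 386098 + 386 = 386484; at 30 labels/s that is 03:34:42:24, i.e. DF 03:34:42;24.

03:34:42;24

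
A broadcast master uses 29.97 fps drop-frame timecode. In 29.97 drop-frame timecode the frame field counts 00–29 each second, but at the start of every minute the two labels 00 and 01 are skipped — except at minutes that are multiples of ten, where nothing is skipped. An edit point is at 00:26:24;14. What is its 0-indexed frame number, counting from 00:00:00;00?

As if non-drop at 30 labels/s: (0 × 3600 + 26 × 60 + 24) × 30 + 14 = 47534.
Minute boundaries passed: 26; those not divisible by 10: 26 − 2 = 24; dropped labels = 2 × 24 = 48.
Actual frame index = 47534 − 48 = 47486.

47486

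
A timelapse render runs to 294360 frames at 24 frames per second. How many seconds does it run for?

Running time = 294360 / (24) = 12265 s.

12265 seconds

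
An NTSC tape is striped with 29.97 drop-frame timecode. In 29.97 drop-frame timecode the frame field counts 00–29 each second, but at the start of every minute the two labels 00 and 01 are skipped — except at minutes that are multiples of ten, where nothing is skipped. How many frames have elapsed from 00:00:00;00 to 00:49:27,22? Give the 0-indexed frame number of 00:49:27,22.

88942

As if non-drop at 30 labels/s: (0 × 3600 + 49 × 60 + 27) × 30 + 22 = 89032.
Minute boundaries passed: 49; those not divisible by 10: 49 − 4 = 45; dropped labels = 2 × 45 = 90.
Actual frame index = 89032 − 90 = 88942.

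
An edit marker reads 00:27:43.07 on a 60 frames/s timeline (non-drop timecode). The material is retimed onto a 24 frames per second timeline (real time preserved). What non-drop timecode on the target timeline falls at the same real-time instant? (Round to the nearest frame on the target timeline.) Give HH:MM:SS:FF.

Source frame index: (0×3600 + 27×60 + 43) × 60 + 7 = 99787.
Real time: 99787 / (60) = 99787/60 s.
Target frame: (99787/60) × (24) = 199574/5 ≈ 39914.800 → 39915.
At 24 labels/s: frame 39915 → 00:27:43:03.

00:27:43:03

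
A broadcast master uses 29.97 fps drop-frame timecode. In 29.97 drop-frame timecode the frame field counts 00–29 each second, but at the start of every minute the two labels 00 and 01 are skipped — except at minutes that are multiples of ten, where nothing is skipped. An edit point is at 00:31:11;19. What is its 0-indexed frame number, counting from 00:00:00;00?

56093

As if non-drop at 30 labels/s: (0 × 3600 + 31 × 60 + 11) × 30 + 19 = 56149.
Minute boundaries passed: 31; those not divisible by 10: 31 − 3 = 28; dropped labels = 2 × 28 = 56.
Actual frame index = 56149 − 56 = 56093.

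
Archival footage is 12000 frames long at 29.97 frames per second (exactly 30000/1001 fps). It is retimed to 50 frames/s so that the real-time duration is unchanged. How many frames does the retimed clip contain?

20020 frames

Target frames = source frames × (target rate / source rate) = 12000 × (50)/(30000/1001) = 12000 × 1001/600 = 20020.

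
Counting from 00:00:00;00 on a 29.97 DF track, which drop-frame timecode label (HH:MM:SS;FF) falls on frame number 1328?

Ten DF minutes hold 17982 frames, so frame 1328 lies in block 0 (frames 0–17981) with 1328 frames into that block.
The block's first minute is 1800 frames and the rest 1798 each; 1328 frames reaches minute 0, so 0 × 18 + 0 × 2 = 0 labels have been skipped so far.
Adding those back, label number 1328 + 0 = 1328 at 30 labels/s is 44 s + 8 f = 0 h 0 min 44 s frame 8, i.e. 00:00:44;08.

00:00:44;08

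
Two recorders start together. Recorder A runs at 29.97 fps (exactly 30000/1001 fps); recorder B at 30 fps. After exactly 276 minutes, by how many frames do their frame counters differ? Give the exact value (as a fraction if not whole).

276 min = 16560 s.
A emits 30000/1001 × 16560 = 496800000/1001 frames; B emits 30 × 16560 = 496800.
Difference = 496800/1001 frames (≈ 496.3037); B is ahead of A.

496800/1001 frames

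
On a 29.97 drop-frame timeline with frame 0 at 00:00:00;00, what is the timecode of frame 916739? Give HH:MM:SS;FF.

Each 10-minute DF block holds 10 × 60 × 30 − 9 × 2 = 17982 frames. 916739 ÷ 17982 → 50 full blocks, remainder 17639.
Within the partial block the first minute is 1800 frames and each further minute 1798, so 9 further minute boundaries passed. Total skipped labels = 18 × 50 + 2 × 9 = 918.
Non-drop label index = 916739 + 918 = 917657; at 30 labels/s that is 08:29:48:17, i.e. DF 08:29:48;17.

08:29:48;17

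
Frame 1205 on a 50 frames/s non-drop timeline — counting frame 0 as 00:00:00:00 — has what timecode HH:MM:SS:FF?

1205 ÷ 50 = 24 full seconds, remainder 5 frames.
24 s = 0 h 0 min 24 s.
Timecode: 00:00:24:05.

00:00:24:05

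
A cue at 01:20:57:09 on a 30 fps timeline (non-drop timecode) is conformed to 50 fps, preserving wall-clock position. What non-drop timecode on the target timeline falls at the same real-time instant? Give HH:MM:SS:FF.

01:20:57:15

Source frame index: (1×3600 + 20×60 + 57) × 30 + 9 = 145719.
Real time: 145719 / (30) = 48573/10 s.
Target frame: (48573/10) × (50) = 242865.
At 50 labels/s: frame 242865 → 01:20:57:15.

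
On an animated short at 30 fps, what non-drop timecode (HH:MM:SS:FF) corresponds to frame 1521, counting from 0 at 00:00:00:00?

1521 ÷ 30 = 50 full seconds, remainder 21 frames.
50 s = 0 h 0 min 50 s.
Timecode: 00:00:50:21.

00:00:50:21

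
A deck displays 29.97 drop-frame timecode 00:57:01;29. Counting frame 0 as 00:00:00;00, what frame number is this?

As if non-drop at 30 labels/s: (0 × 3600 + 57 × 60 + 1) × 30 + 29 = 102659.
Minute boundaries passed: 57; those not divisible by 10: 57 − 5 = 52; dropped labels = 2 × 52 = 104.
Actual frame index = 102659 − 104 = 102555.

102555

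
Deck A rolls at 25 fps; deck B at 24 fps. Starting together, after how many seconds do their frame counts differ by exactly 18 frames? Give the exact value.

18 seconds

The gap grows by |24 − 25| = 1 frame per second.
Time for a 18-frame gap: 18 ÷ (1) = 18 s.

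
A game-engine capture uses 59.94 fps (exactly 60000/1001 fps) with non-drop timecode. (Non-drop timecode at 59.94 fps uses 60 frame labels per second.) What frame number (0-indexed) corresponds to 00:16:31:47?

Total seconds to the label: (0 × 3600 + 16 × 60 + 31) = 991.
Frame index = 991 × 60 + 47 = 59507.

59507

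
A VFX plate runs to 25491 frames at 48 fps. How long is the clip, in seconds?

531.0625 seconds

Running time = 25491 / (48) = 531.0625 s.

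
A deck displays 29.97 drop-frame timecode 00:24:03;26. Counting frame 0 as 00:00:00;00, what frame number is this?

Complete 10-minute blocks: 2, each 17982 frames → 35964.
Remaining 4 whole minutes in the current block: 1800 + 3 × 1798 = 7194 frames.
Within the current minute: 3 × 30 + 26 − 2 = 114 (labels ;00/;01 skipped at this minute). Total = 35964 + 7194 + 114 = 43272.

43272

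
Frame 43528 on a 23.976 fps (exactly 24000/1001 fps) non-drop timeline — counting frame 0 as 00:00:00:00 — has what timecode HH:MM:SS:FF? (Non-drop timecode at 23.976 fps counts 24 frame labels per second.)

00:30:13:16

43528 ÷ 24 = 1813 full seconds, remainder 16 frames.
1813 s = 0 h 30 min 13 s.
Timecode: 00:30:13:16.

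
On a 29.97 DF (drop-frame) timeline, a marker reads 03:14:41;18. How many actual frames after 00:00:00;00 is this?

As if non-drop at 30 labels/s: (3 × 3600 + 14 × 60 + 41) × 30 + 18 = 350448.
Minute boundaries passed: 194; those not divisible by 10: 194 − 19 = 175; dropped labels = 2 × 175 = 350.
Actual frame index = 350448 − 350 = 350098.

350098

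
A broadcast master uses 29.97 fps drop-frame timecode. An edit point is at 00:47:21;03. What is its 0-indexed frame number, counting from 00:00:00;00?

85147

Complete 10-minute blocks: 4, each 17982 frames → 71928.
Remaining 7 whole minutes in the current block: 1800 + 6 × 1798 = 12588 frames.
Within the current minute: 21 × 30 + 3 − 2 = 631 (labels ;00/;01 skipped at this minute). Total = 71928 + 12588 + 631 = 85147.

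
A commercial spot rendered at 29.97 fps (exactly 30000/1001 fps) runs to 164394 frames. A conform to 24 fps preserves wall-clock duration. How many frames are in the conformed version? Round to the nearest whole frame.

131647 frames

Frames at target rate = 164394 × (24) / (30000/1001) = 82279197/625 ≈ 131646.715.
Nearest whole frame: 131647.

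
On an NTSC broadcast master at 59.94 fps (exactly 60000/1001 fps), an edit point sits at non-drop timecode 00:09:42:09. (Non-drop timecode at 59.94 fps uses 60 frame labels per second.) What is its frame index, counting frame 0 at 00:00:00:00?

Total seconds to the label: (0 × 3600 + 9 × 60 + 42) = 582.
Frame index = 582 × 60 + 9 = 34929.

34929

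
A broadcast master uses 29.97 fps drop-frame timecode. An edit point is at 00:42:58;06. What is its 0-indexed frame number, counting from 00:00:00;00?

Complete 10-minute blocks: 4, each 17982 frames → 71928.
Remaining 2 whole minutes in the current block: 1800 + 1 × 1798 = 3598 frames.
Within the current minute: 58 × 30 + 6 − 2 = 1744 (labels ;00/;01 skipped at this minute). Total = 71928 + 3598 + 1744 = 77270.

77270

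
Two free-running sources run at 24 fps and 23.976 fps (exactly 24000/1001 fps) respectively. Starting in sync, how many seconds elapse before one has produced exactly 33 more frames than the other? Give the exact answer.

The gap grows by |24000/1001 − 24| = 24/1001 frames per second.
Time for a 33-frame gap: 33 ÷ (24/1001) = 1376.375 s.

1376.375 seconds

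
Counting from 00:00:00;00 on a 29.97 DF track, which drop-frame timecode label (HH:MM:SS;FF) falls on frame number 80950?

Each 10-minute DF block holds 10 × 60 × 30 − 9 × 2 = 17982 frames. 80950 ÷ 17982 → 4 full blocks, remainder 9022.
Within the partial block the first minute is 1800 frames and each further minute 1798, so 5 further minute boundaries passed. Total skipped labels = 18 × 4 + 2 × 5 = 82.
Non-drop label index = 80950 + 82 = 81032; at 30 labels/s that is 00:45:01:02, i.e. DF 00:45:01;02.

00:45:01;02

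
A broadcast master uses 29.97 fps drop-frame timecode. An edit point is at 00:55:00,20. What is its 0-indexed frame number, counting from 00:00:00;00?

98920

Complete 10-minute blocks: 5, each 17982 frames → 89910.
Remaining 5 whole minutes in the current block: 1800 + 4 × 1798 = 8992 frames.
Within the current minute: 0 × 30 + 20 − 2 = 18 (labels ;00/;01 skipped at this minute). Total = 89910 + 8992 + 18 = 98920.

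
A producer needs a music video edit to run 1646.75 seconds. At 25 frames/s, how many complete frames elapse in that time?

41168 frames

Frames = 1646.75 × 25 = 164675/4 ≈ 41168.7500.
Complete frames: 41168.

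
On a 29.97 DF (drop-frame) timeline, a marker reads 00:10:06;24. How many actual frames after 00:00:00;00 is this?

Complete 10-minute blocks: 1, each 17982 frames → 17982.
Remaining 0 whole minutes in the current block: 0 frames.
Within the current minute: 6 × 30 + 24 = 204. Total = 17982 + 0 + 204 = 18186.

18186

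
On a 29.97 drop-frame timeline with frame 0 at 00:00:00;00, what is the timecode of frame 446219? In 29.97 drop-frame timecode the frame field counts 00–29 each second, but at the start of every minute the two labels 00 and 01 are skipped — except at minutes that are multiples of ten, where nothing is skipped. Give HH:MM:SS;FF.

04:08:08;27

Ten DF minutes hold 17982 frames, so frame 446219 lies in block 24 (frames 431568–449549) with 14651 frames into that block.
The block's first minute is 1800 frames and the rest 1798 each; 14651 frames reaches minute 8, so 24 × 18 + 8 × 2 = 448 labels have been skipped so far.
Adding those back, label number 446219 + 448 = 446667 at 30 labels/s is 14888 s + 27 f = 4 h 8 min 8 s frame 27, i.e. 04:08:08;27.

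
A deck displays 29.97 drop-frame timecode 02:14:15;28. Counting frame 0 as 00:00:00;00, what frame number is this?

Complete 10-minute blocks: 13, each 17982 frames → 233766.
Remaining 4 whole minutes in the current block: 1800 + 3 × 1798 = 7194 frames.
Within the current minute: 15 × 30 + 28 − 2 = 476 (labels ;00/;01 skipped at this minute). Total = 233766 + 7194 + 476 = 241436.

241436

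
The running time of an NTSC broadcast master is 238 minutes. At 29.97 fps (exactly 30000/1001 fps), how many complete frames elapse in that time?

427972 frames

238 min = 14280 s.
Frames = 14280 × 30000/1001 = 61200000/143 ≈ 427972.0280.
Complete frames: 427972.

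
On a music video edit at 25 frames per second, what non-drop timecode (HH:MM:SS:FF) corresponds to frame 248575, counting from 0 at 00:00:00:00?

248575 ÷ 25 = 9943 full seconds, remainder 0 frames.
9943 s = 2 h 45 min 43 s.
Timecode: 02:45:43:00.

02:45:43:00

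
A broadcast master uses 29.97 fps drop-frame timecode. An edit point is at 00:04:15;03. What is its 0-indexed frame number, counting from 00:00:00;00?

As if non-drop at 30 labels/s: (0 × 3600 + 4 × 60 + 15) × 30 + 3 = 7653.
Minute boundaries passed: 4; those not divisible by 10: 4 − 0 = 4; dropped labels = 2 × 4 = 8.
Actual frame index = 7653 − 8 = 7645.

7645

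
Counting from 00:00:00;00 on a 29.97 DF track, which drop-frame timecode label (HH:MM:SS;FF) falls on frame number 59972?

00:33:21;02

Ten DF minutes hold 17982 frames, so frame 59972 lies in block 3 (frames 53946–71927) with 6026 frames into that block.
The block's first minute is 1800 frames and the rest 1798 each; 6026 frames reaches minute 3, so 3 × 18 + 3 × 2 = 60 labels have been skipped so far.
Adding those back, label number 59972 + 60 = 60032 at 30 labels/s is 2001 s + 2 f = 0 h 33 min 21 s frame 2, i.e. 00:33:21;02.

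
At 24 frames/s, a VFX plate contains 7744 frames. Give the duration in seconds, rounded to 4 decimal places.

322.6667 seconds

Running time = 7744 × 1/24 = 968/3 s ≈ 322.6667 s.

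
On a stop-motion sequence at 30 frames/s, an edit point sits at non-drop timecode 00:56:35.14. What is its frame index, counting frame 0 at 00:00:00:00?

frame 101864

Total seconds to the label: (0 × 3600 + 56 × 60 + 35) = 3395.
Frame index = 3395 × 30 + 14 = 101864.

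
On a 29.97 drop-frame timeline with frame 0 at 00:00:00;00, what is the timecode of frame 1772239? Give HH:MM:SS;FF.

Each 10-minute DF block holds 10 × 60 × 30 − 9 × 2 = 17982 frames. 1772239 ÷ 17982 → 98 full blocks, remainder 10003.
Within the partial block the first minute is 1800 frames and each further minute 1798, so 5 further minute boundaries passed. Total skipped labels = 18 × 98 + 2 × 5 = 1774.
Non-drop label index = 1772239 + 1774 = 1774013; at 30 labels/s that is 16:25:33:23, i.e. DF 16:25:33;23.

16:25:33;23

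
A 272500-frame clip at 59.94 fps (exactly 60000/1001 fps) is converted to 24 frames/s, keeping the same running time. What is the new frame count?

109109 frames

Target frames = source frames × (target rate / source rate) = 272500 × (24)/(60000/1001) = 272500 × 1001/2500 = 109109.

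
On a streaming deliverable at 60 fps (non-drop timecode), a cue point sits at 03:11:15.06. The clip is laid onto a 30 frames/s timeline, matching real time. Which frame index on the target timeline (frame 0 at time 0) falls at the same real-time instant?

Source frame index: (3×3600 + 11×60 + 15) × 60 + 6 = 688506.
Real time: 688506 / (60) = 114751/10 s.
Target frame: (114751/10) × (30) = 344253.

frame 344253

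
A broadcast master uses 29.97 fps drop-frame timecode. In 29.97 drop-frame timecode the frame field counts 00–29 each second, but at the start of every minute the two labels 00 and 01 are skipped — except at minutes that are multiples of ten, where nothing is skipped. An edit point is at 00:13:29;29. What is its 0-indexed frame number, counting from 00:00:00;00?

24275

Complete 10-minute blocks: 1, each 17982 frames → 17982.
Remaining 3 whole minutes in the current block: 1800 + 2 × 1798 = 5396 frames.
Within the current minute: 29 × 30 + 29 − 2 = 897 (labels ;00/;01 skipped at this minute). Total = 17982 + 5396 + 897 = 24275.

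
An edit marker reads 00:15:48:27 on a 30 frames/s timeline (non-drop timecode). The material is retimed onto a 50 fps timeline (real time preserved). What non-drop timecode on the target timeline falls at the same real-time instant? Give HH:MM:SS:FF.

00:15:48:45

Source frame index: (0×3600 + 15×60 + 48) × 30 + 27 = 28467.
Real time: 28467 / (30) = 9489/10 s.
Target frame: (9489/10) × (50) = 47445.
At 50 labels/s: frame 47445 → 00:15:48:45.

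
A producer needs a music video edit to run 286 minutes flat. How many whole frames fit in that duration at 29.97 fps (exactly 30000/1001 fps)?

286 min = 17160 s.
Frames = 17160 × 30000/1001 = 3600000/7 ≈ 514285.7143.
Complete frames: 514285.

514285 frames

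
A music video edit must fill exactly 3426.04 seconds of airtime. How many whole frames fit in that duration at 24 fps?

82224 frames

Frames = 3426.04 × 24 = 2055624/25 ≈ 82224.9600.
Complete frames: 82224.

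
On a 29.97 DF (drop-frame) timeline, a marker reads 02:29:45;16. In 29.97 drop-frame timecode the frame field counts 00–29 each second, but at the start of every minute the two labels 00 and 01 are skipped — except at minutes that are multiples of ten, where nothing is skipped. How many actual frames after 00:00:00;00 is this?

269296

Complete 10-minute blocks: 14, each 17982 frames → 251748.
Remaining 9 whole minutes in the current block: 1800 + 8 × 1798 = 16184 frames.
Within the current minute: 45 × 30 + 16 − 2 = 1364 (labels ;00/;01 skipped at this minute). Total = 251748 + 16184 + 1364 = 269296.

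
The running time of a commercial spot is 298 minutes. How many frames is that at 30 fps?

536400 frames

298 min = 17880 s.
Frames = 17880 × 30 = 536400.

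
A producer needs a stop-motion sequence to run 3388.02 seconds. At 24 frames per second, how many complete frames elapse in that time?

Frames = 3388.02 × 24 = 2032812/25 ≈ 81312.4800.
Complete frames: 81312.

81312 frames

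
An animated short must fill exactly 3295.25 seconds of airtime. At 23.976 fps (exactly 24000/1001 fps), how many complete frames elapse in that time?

79006 frames

Frames = 3295.25 × 24000/1001 = 11298000/143 ≈ 79006.9930.
Complete frames: 79006.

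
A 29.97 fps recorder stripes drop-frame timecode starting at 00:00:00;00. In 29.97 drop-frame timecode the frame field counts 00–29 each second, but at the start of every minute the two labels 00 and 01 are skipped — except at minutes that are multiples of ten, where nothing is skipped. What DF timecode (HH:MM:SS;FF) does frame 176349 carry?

01:38:04;07

Ten DF minutes hold 17982 frames, so frame 176349 lies in block 9 (frames 161838–179819) with 14511 frames into that block.
The block's first minute is 1800 frames and the rest 1798 each; 14511 frames reaches minute 8, so 9 × 18 + 8 × 2 = 178 labels have been skipped so far.
Adding those back, label number 176349 + 178 = 176527 at 30 labels/s is 5884 s + 7 f = 1 h 38 min 4 s frame 7, i.e. 01:38:04;07.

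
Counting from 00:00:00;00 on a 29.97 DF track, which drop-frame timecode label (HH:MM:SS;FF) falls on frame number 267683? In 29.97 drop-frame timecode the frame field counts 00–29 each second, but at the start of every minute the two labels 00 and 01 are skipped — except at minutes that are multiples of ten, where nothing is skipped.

02:28:51;21

Ten DF minutes hold 17982 frames, so frame 267683 lies in block 14 (frames 251748–269729) with 15935 frames into that block.
The block's first minute is 1800 frames and the rest 1798 each; 15935 frames reaches minute 8, so 14 × 18 + 8 × 2 = 268 labels have been skipped so far.
Adding those back, label number 267683 + 268 = 267951 at 30 labels/s is 8931 s + 21 f = 2 h 28 min 51 s frame 21, i.e. 02:28:51;21.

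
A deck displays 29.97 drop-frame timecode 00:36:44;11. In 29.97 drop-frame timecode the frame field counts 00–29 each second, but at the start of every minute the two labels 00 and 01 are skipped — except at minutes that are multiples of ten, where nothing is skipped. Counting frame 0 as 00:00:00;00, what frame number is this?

Complete 10-minute blocks: 3, each 17982 frames → 53946.
Remaining 6 whole minutes in the current block: 1800 + 5 × 1798 = 10790 frames.
Within the current minute: 44 × 30 + 11 − 2 = 1329 (labels ;00/;01 skipped at this minute). Total = 53946 + 10790 + 1329 = 66065.

66065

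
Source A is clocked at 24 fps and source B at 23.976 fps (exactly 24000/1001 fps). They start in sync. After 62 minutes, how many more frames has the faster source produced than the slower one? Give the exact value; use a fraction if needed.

89280/1001 frames

62 min = 3720 s.
A emits 24 × 3720 = 89280 frames; B emits 24000/1001 × 3720 = 89280000/1001.
Difference = 89280/1001 frames (≈ 89.1908); B is behind A.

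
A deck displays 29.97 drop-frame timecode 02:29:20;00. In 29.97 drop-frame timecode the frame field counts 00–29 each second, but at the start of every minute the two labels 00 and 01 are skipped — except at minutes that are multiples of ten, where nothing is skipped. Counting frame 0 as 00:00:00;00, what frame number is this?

268530

Complete 10-minute blocks: 14, each 17982 frames → 251748.
Remaining 9 whole minutes in the current block: 1800 + 8 × 1798 = 16184 frames.
Within the current minute: 20 × 30 + 0 − 2 = 598 (labels ;00/;01 skipped at this minute). Total = 251748 + 16184 + 598 = 268530.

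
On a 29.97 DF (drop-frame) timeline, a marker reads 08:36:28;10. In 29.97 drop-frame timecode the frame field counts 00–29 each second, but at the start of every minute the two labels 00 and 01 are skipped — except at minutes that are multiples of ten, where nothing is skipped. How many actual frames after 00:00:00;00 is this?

As if non-drop at 30 labels/s: (8 × 3600 + 36 × 60 + 28) × 30 + 10 = 929650.
Minute boundaries passed: 516; those not divisible by 10: 516 − 51 = 465; dropped labels = 2 × 465 = 930.
Actual frame index = 929650 − 930 = 928720.

928720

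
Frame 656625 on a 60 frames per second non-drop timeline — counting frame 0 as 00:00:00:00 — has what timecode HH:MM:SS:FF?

03:02:23:45

656625 ÷ 60 = 10943 full seconds, remainder 45 frames.
10943 s = 3 h 2 min 23 s.
Timecode: 03:02:23:45.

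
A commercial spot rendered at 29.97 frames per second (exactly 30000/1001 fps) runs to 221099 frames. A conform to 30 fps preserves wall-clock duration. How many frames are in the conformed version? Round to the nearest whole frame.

Frames at target rate = 221099 × (30) / (30000/1001) = 221320099/1000 ≈ 221320.099.
Nearest whole frame: 221320.

221320 frames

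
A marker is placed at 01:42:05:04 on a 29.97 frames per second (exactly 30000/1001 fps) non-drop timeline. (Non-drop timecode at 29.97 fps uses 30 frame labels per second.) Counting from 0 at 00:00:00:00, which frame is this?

183754

Total seconds to the label: (1 × 3600 + 42 × 60 + 5) = 6125.
Frame index = 6125 × 30 + 4 = 183754.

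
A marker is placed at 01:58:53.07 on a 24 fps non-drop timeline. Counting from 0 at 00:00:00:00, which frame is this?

frame 171199

Total seconds to the label: (1 × 3600 + 58 × 60 + 53) = 7133.
Frame index = 7133 × 24 + 7 = 171199.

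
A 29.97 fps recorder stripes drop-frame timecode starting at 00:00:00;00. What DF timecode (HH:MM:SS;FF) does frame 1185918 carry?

10:59:30;06

Each 10-minute DF block holds 10 × 60 × 30 − 9 × 2 = 17982 frames. 1185918 ÷ 17982 → 65 full blocks, remainder 17088.
Within the partial block the first minute is 1800 frames and each further minute 1798, so 9 further minute boundaries passed. Total skipped labels = 18 × 65 + 2 × 9 = 1188.
Non-drop label index = 1185918 + 1188 = 1187106; at 30 labels/s that is 10:59:30:06, i.e. DF 10:59:30;06.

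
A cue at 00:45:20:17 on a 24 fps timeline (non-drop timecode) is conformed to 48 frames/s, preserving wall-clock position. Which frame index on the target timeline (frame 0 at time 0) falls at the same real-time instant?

Source frame index: (0×3600 + 45×60 + 20) × 24 + 17 = 65297.
Real time: 65297 / (24) = 65297/24 s.
Target frame: (65297/24) × (48) = 130594.

frame 130594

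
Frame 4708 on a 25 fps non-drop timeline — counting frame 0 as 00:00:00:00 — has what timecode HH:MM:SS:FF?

00:03:08:08

4708 ÷ 25 = 188 full seconds, remainder 8 frames.
188 s = 0 h 3 min 8 s.
Timecode: 00:03:08:08.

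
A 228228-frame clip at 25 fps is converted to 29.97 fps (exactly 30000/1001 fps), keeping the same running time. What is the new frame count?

Target frames = source frames × (target rate / source rate) = 228228 × (30000/1001)/(25) = 228228 × 1200/1001 = 273600.

273600 frames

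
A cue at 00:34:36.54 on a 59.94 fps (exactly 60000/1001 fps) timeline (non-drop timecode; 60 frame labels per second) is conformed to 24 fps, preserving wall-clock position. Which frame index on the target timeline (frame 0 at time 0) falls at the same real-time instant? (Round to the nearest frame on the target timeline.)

frame 49895

Source frame index: (0×3600 + 34×60 + 36) × 60 + 54 = 124614.
Real time: 124614 / (60000/1001) = 20789769/10000 s.
Target frame: (20789769/10000) × (24) = 62369307/1250 ≈ 49895.446 → 49895.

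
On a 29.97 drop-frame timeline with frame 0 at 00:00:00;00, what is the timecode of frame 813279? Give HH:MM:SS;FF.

Each 10-minute DF block holds 10 × 60 × 30 − 9 × 2 = 17982 frames. 813279 ÷ 17982 → 45 full blocks, remainder 4089.
Within the partial block the first minute is 1800 frames and each further minute 1798, so 2 further minute boundaries passed. Total skipped labels = 18 × 45 + 2 × 2 = 814.
Non-drop label index = 813279 + 814 = 814093; at 30 labels/s that is 07:32:16:13, i.e. DF 07:32:16;13.

07:32:16;13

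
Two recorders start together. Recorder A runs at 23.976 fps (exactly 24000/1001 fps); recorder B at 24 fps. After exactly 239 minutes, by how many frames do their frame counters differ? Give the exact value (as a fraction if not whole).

344160/1001 frames

239 min = 14340 s.
A emits 24000/1001 × 14340 = 344160000/1001 frames; B emits 24 × 14340 = 344160.
Difference = 344160/1001 frames (≈ 343.8162); B is ahead of A.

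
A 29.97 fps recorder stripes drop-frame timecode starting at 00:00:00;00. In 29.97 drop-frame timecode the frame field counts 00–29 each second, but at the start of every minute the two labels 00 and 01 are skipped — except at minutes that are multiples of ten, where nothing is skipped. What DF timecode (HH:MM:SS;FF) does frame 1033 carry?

00:00:34;13

Each 10-minute DF block holds 10 × 60 × 30 − 9 × 2 = 17982 frames. 1033 ÷ 17982 → 0 full blocks, remainder 1033.
Within the partial block the first minute is 1800 frames and each further minute 1798, so 0 further minute boundaries passed. Total skipped labels = 18 × 0 + 2 × 0 = 0.
Non-drop label index = 1033 + 0 = 1033; at 30 labels/s that is 00:00:34:13, i.e. DF 00:00:34;13.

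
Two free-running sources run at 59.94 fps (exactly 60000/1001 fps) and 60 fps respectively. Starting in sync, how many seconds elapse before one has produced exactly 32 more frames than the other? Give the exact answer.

The gap grows by |60 − 60000/1001| = 60/1001 frames per second.
Time for a 32-frame gap: 32 ÷ (60/1001) = 8008/15 s.

8008/15 seconds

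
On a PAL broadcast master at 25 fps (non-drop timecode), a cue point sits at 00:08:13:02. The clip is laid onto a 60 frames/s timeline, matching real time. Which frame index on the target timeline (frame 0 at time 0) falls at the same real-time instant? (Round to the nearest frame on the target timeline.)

frame 29585

Source frame index: (0×3600 + 8×60 + 13) × 25 + 2 = 12327.
Real time: 12327 / (25) = 12327/25 s.
Target frame: (12327/25) × (60) = 147924/5 ≈ 29584.800 → 29585.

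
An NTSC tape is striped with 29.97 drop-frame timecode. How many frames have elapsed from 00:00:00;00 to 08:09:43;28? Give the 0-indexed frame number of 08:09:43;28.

880636

As if non-drop at 30 labels/s: (8 × 3600 + 9 × 60 + 43) × 30 + 28 = 881518.
Minute boundaries passed: 489; those not divisible by 10: 489 − 48 = 441; dropped labels = 2 × 441 = 882.
Actual frame index = 881518 − 882 = 880636.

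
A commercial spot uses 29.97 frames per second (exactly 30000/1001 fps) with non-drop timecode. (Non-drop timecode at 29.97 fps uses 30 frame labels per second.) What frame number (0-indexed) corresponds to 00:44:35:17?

frame 80267

Total seconds to the label: (0 × 3600 + 44 × 60 + 35) = 2675.
Frame index = 2675 × 30 + 17 = 80267.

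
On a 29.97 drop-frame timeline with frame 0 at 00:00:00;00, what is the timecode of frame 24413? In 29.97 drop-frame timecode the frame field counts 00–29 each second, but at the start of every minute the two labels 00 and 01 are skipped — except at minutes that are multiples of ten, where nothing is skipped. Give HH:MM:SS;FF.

00:13:34;17

Ten DF minutes hold 17982 frames, so frame 24413 lies in block 1 (frames 17982–35963) with 6431 frames into that block.
The block's first minute is 1800 frames and the rest 1798 each; 6431 frames reaches minute 3, so 1 × 18 + 3 × 2 = 24 labels have been skipped so far.
Adding those back, label number 24413 + 24 = 24437 at 30 labels/s is 814 s + 17 f = 0 h 13 min 34 s frame 17, i.e. 00:13:34;17.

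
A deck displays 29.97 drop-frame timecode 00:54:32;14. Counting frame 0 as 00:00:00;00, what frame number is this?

98076

Complete 10-minute blocks: 5, each 17982 frames → 89910.
Remaining 4 whole minutes in the current block: 1800 + 3 × 1798 = 7194 frames.
Within the current minute: 32 × 30 + 14 − 2 = 972 (labels ;00/;01 skipped at this minute). Total = 89910 + 7194 + 972 = 98076.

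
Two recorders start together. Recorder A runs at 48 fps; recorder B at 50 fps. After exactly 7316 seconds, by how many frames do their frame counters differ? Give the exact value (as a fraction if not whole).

14632 frames

A emits 48 × 7316 = 351168 frames; B emits 50 × 7316 = 365800.
Difference = 14632 frames; B is ahead of A.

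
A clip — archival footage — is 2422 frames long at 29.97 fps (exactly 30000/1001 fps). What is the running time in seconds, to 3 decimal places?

Running time = 2422 × 1001/30000 = 1212211/15000 s ≈ 80.814 s.

80.814 seconds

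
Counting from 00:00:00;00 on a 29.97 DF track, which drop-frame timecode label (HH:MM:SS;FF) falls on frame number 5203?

00:02:53;17

Ten DF minutes hold 17982 frames, so frame 5203 lies in block 0 (frames 0–17981) with 5203 frames into that block.
The block's first minute is 1800 frames and the rest 1798 each; 5203 frames reaches minute 2, so 0 × 18 + 2 × 2 = 4 labels have been skipped so far.
Adding those back, label number 5203 + 4 = 5207 at 30 labels/s is 173 s + 17 f = 0 h 2 min 53 s frame 17, i.e. 00:02:53;17.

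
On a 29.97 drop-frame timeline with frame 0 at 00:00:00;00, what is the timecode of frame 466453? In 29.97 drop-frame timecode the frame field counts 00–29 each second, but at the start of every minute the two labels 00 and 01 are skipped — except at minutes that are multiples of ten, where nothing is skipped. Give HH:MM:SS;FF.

Each 10-minute DF block holds 10 × 60 × 30 − 9 × 2 = 17982 frames. 466453 ÷ 17982 → 25 full blocks, remainder 16903.
Within the partial block the first minute is 1800 frames and each further minute 1798, so 9 further minute boundaries passed. Total skipped labels = 18 × 25 + 2 × 9 = 468.
Non-drop label index = 466453 + 468 = 466921; at 30 labels/s that is 04:19:24:01, i.e. DF 04:19:24;01.

04:19:24;01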